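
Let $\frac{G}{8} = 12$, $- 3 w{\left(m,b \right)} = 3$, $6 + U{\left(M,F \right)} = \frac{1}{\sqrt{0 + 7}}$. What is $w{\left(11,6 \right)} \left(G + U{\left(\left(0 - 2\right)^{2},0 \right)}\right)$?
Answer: $-90 - \frac{\sqrt{7}}{7} \approx -90.378$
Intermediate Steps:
$U{\left(M,F \right)} = -6 + \frac{\sqrt{7}}{7}$ ($U{\left(M,F \right)} = -6 + \frac{1}{\sqrt{0 + 7}} = -6 + \frac{1}{\sqrt{7}} = -6 + \frac{\sqrt{7}}{7}$)
$w{\left(m,b \right)} = -1$ ($w{\left(m,b \right)} = \left(- \frac{1}{3}\right) 3 = -1$)
$G = 96$ ($G = 8 \cdot 12 = 96$)
$w{\left(11,6 \right)} \left(G + U{\left(\left(0 - 2\right)^{2},0 \right)}\right) = - (96 - \left(6 - \frac{\sqrt{7}}{7}\right)) = - (90 + \frac{\sqrt{7}}{7}) = -90 - \frac{\sqrt{7}}{7}$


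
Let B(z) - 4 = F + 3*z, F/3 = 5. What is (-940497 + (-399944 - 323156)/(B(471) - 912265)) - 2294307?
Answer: -420909358376/130119 ≈ -3.2348e+6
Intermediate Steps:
F = 15 (F = 3*5 = 15)
B(z) = 19 + 3*z (B(z) = 4 + (15 + 3*z) = 19 + 3*z)
(-940497 + (-399944 - 323156)/(B(471) - 912265)) - 2294307 = (-940497 + (-399944 - 323156)/((19 + 3*471) - 912265)) - 2294307 = (-940497 - 723100/((19 + 1413) - 912265)) - 2294307 = (-940497 - 723100/(1432 - 912265)) - 2294307 = (-940497 - 723100/(-910833)) - 2294307 = (-940497 - 723100*(-1/910833)) - 2294307 = (-940497 + 103300/130119) - 2294307 = -122376425843/130119 - 2294307 = -420909358376/130119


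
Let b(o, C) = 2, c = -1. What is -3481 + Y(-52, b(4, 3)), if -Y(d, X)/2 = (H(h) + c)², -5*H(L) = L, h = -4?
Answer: -87027/25 ≈ -3481.1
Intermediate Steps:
H(L) = -L/5
Y(d, X) = -2/25 (Y(d, X) = -2*(-⅕*(-4) - 1)² = -2*(⅘ - 1)² = -2*(-⅕)² = -2*1/25 = -2/25)
-3481 + Y(-52, b(4, 3)) = -3481 - 2/25 = -87027/25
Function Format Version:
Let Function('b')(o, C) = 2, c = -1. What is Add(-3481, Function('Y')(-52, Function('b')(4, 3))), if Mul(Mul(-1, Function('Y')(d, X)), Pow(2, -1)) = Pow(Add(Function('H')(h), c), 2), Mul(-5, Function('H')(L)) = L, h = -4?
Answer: Rational(-87027, 25) ≈ -3481.1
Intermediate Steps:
Function('H')(L) = Mul(Rational(-1, 5), L)
Function('Y')(d, X) = Rational(-2, 25) (Function('Y')(d, X) = Mul(-2, Pow(Add(Mul(Rational(-1, 5), -4), -1), 2)) = Mul(-2, Pow(Add(Rational(4, 5), -1), 2)) = Mul(-2, Pow(Rational(-1, 5), 2)) = Mul(-2, Rational(1, 25)) = Rational(-2, 25))
Add(-3481, Function('Y')(-52, Function('b')(4, 3))) = Add(-3481, Rational(-2, 25)) = Rational(-87027, 25)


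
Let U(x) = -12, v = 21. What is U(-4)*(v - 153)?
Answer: 1584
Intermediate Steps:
U(-4)*(v - 153) = -12*(21 - 153) = -12*(-132) = 1584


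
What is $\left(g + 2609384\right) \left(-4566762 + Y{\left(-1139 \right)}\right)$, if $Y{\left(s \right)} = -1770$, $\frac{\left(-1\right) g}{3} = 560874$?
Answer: $-4233941853384$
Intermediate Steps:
$g = -1682622$ ($g = \left(-3\right) 560874 = -1682622$)
$\left(g + 2609384\right) \left(-4566762 + Y{\left(-1139 \right)}\right) = \left(-1682622 + 2609384\right) \left(-4566762 - 1770\right) = 926762 \left(-4568532\right) = -4233941853384$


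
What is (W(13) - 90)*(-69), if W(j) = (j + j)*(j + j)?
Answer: -40434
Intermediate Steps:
W(j) = 4*j² (W(j) = (2*j)*(2*j) = 4*j²)
(W(13) - 90)*(-69) = (4*13² - 90)*(-69) = (4*169 - 90)*(-69) = (676 - 90)*(-69) = 586*(-69) = -40434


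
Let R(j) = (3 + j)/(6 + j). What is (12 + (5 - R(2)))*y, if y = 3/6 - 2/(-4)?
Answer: 131/8 ≈ 16.375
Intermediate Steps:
y = 1 (y = 3*(⅙) - 2*(-¼) = ½ + ½ = 1)
R(j) = (3 + j)/(6 + j)
(12 + (5 - R(2)))*y = (12 + (5 - (3 + 2)/(6 + 2)))*1 = (12 + (5 - 5/8))*1 = (12 + 35/8)*1 = (131/8)*1 = 131/8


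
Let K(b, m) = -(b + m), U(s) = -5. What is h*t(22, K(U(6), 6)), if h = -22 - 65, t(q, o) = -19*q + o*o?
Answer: 36279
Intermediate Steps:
K(b, m) = -b - m
t(q, o) = o² - 19*q (t(q, o) = -19*q + o² = o² - 19*q)
h = -87
h*t(22, K(U(6), 6)) = -87*((-1*(-5) - 1*6)² - 19*22) = -87*((5 - 6)² - 418) = -87*((-1)² - 418) = -87*(1 - 418) = -87*(-417) = 36279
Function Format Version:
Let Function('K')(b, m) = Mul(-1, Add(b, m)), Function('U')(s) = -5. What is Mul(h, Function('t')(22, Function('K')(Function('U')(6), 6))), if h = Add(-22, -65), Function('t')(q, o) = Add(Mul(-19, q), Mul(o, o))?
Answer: 36279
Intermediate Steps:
Function('K')(b, m) = Add(Mul(-1, b), Mul(-1, m))
Function('t')(q, o) = Add(Pow(o, 2), Mul(-19, q)) (Function('t')(q, o) = Add(Mul(-19, q), Pow(o, 2)) = Add(Pow(o, 2), Mul(-19, q)))
h = -87
Mul(h, Function('t')(22, Function('K')(Function('U')(6), 6))) = Mul(-87, Add(Pow(Add(Mul(-1, -5), Mul(-1, 6)), 2), Mul(-19, 22))) = Mul(-87, Add(Pow(Add(5, -6), 2), -418)) = Mul(-87, Add(Pow(-1, 2), -418)) = Mul(-87, Add(1, -418)) = Mul(-87, -417) = 36279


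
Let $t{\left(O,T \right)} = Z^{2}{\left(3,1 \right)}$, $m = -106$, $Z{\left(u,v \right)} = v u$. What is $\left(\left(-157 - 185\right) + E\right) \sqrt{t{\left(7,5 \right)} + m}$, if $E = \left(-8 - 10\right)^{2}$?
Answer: $- 18 i \sqrt{97} \approx - 177.28 i$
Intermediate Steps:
$Z{\left(u,v \right)} = u v$
$t{\left(O,T \right)} = 9$ ($t{\left(O,T \right)} = \left(3 \cdot 1\right)^{2} = 3^{2} = 9$)
$E = 324$ ($E = \left(-18\right)^{2} = 324$)
$\left(\left(-157 - 185\right) + E\right) \sqrt{t{\left(7,5 \right)} + m} = \left(\left(-157 - 185\right) + 324\right) \sqrt{9 - 106} = \left(-342 + 324\right) \sqrt{-97} = - 18 i \sqrt{97}$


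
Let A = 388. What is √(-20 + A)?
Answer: 4*√23 ≈ 19.183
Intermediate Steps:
√(-20 + A) = √(-20 + 388) = √368 = 4*√23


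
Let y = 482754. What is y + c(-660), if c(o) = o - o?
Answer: 482754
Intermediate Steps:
c(o) = 0
y + c(-660) = 482754 + 0 = 482754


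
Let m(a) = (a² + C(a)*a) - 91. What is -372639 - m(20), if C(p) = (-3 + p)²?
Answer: -378728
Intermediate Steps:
m(a) = -91 + a² + a*(-3 + a)² (m(a) = (a² + (-3 + a)²*a) - 91 = (a² + a*(-3 + a)²) - 91 = -91 + a² + a*(-3 + a)²)
-372639 - m(20) = -372639 - (-91 + 20² + 20*(-3 + 20)²) = -372639 - (-91 + 400 + 20*17²) = -372639 - (-91 + 400 + 20*289) = -372639 - (-91 + 400 + 5780) = -372639 - 1*6089 = -372639 - 6089 = -378728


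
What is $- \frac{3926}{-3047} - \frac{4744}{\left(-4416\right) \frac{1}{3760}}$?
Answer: $\frac{849500264}{210243} \approx 4040.6$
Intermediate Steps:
$- \frac{3926}{-3047} - \frac{4744}{\left(-4416\right) \frac{1}{3760}} = \left(-3926\right) \left(- \frac{1}{3047}\right) - \frac{4744}{\left(-4416\right) \frac{1}{3760}} = \frac{3926}{3047} - \frac{4744}{- \frac{276}{235}} = \frac{3926}{3047} - - \frac{278710}{69} = \frac{3926}{3047} + \frac{278710}{69} = \frac{849500264}{210243}$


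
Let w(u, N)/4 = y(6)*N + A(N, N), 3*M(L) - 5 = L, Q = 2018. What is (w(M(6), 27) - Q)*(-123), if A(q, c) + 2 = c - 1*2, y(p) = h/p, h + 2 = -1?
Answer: 243540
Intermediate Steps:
h = -3 (h = -2 - 1 = -3)
M(L) = 5/3 + L/3
y(p) = -3/p
A(q, c) = -4 + c (A(q, c) = -2 + (c - 1*2) = -2 + (c - 2) = -2 + (-2 + c) = -4 + c)
w(u, N) = -16 + 2*N (w(u, N) = 4*((-3/6)*N + (-4 + N)) = 4*((-3*⅙)*N + (-4 + N)) = 4*(-N/2 + (-4 + N)) = 4*(-4 + N/2) = -16 + 2*N)
(w(M(6), 27) - Q)*(-123) = ((-16 + 2*27) - 1*2018)*(-123) = ((-16 + 54) - 2018)*(-123) = (38 - 2018)*(-123) = -1980*(-123) = 243540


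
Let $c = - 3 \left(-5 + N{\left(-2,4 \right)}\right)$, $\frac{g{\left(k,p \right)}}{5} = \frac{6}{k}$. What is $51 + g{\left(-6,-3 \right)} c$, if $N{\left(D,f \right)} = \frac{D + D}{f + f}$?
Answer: $- \frac{63}{2} \approx -31.5$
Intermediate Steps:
$N{\left(D,f \right)} = \frac{D}{f}$ ($N{\left(D,f \right)} = \frac{2 D}{2 f} = 2 D \frac{1}{2 f} = \frac{D}{f}$)
$g{\left(k,p \right)} = \frac{30}{k}$ ($g{\left(k,p \right)} = 5 \frac{6}{k} = \frac{30}{k}$)
$c = \frac{33}{2}$ ($c = - 3 \left(-5 - \frac{2}{4}\right) = - 3 \left(-5 - \frac{1}{2}\right) = \left(-3\right) \left(- \frac{11}{2}\right) = \frac{33}{2} \approx 16.5$)
$51 + g{\left(-6,-3 \right)} c = 51 + \frac{30}{-6} \cdot \frac{33}{2} = 51 + 30 \left(- \frac{1}{6}\right) \frac{33}{2} = 51 - \frac{165}{2} = - \frac{63}{2}$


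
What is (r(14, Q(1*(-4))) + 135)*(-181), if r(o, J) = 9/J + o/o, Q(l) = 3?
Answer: -25159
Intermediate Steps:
r(o, J) = 1 + 9/J (r(o, J) = 9/J + 1 = 1 + 9/J)
(r(14, Q(1*(-4))) + 135)*(-181) = ((9 + 3)/3 + 135)*(-181) = ((1/3)*12 + 135)*(-181) = (4 + 135)*(-181) = 139*(-181) = -25159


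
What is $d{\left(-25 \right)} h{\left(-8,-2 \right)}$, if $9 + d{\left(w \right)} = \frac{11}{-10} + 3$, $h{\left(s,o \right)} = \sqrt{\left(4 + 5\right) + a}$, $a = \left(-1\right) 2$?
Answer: $- \frac{71 \sqrt{7}}{10} \approx -18.785$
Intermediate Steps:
$a = -2$
$h{\left(s,o \right)} = \sqrt{7}$ ($h{\left(s,o \right)} = \sqrt{\left(4 + 5\right) - 2} = \sqrt{9 - 2} = \sqrt{7}$)
$d{\left(w \right)} = - \frac{71}{10}$ ($d{\left(w \right)} = -9 + \left(\frac{11}{-10} + 3\right) = -9 + \left(11 \left(- \frac{1}{10}\right) + 3\right) = -9 + \left(- \frac{11}{10} + 3\right) = -9 + \frac{19}{10} = - \frac{71}{10}$)
$d{\left(-25 \right)} h{\left(-8,-2 \right)} = - \frac{71 \sqrt{7}}{10}$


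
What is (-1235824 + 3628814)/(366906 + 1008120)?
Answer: 1196495/687513 ≈ 1.7403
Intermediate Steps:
(-1235824 + 3628814)/(366906 + 1008120) = 2392990/1375026 = 2392990*(1/1375026) = 1196495/687513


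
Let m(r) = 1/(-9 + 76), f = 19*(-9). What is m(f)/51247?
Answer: 1/3433549 ≈ 2.9124e-7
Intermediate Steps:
f = -171
m(r) = 1/67
m(f)/51247 = (1/67)/51247 = (1/67)*(1/51247) = 1/3433549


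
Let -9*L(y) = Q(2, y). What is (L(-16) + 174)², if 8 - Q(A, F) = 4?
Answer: 2439844/81 ≈ 30122.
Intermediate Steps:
Q(A, F) = 4 (Q(A, F) = 8 - 1*4 = 8 - 4 = 4)
L(y) = -4/9 (L(y) = -⅑*4 = -4/9)
(L(-16) + 174)² = (-4/9 + 174)² = (1562/9)² = 2439844/81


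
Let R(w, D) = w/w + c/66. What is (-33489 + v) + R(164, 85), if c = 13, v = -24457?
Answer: -3824357/66 ≈ -57945.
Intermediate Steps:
R(w, D) = 79/66 (R(w, D) = w/w + 13/66 = 1 + 13*(1/66) = 1 + 13/66 = 79/66)
(-33489 + v) + R(164, 85) = (-33489 - 24457) + 79/66 = -57946 + 79/66 = -3824357/66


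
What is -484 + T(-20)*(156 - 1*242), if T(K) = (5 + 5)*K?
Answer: 16716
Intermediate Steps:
T(K) = 10*K
-484 + T(-20)*(156 - 1*242) = -484 + (10*(-20))*(156 - 1*242) = -484 - 200*(156 - 242) = -484 - 200*(-86) = -484 + 17200 = 16716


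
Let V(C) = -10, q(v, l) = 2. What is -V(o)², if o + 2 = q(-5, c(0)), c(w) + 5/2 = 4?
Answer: -100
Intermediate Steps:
c(w) = 3/2 (c(w) = -5/2 + 4 = 3/2)
o = 0 (o = -2 + 2 = 0)
-V(o)² = -1*(-10)² = -1*100 = -100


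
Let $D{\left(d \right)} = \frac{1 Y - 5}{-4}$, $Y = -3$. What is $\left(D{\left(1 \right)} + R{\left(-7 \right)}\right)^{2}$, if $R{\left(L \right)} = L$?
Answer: $25$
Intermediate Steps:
$D{\left(d \right)} = 2$ ($D{\left(d \right)} = \frac{1 \left(-3\right) - 5}{-4} = \left(-3 - 5\right) \left(- \frac{1}{4}\right) = \left(-8\right) \left(- \frac{1}{4}\right) = 2$)
$\left(D{\left(1 \right)} + R{\left(-7 \right)}\right)^{2} = \left(2 - 7\right)^{2} = \left(-5\right)^{2} = 25$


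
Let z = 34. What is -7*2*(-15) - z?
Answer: 176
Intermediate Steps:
-7*2*(-15) - z = -7*2*(-15) - 34 = -14*(-15) - 1*34 = 210 - 34 = 176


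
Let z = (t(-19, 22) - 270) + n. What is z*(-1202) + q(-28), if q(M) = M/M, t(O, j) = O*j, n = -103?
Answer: 950783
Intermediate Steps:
q(M) = 1
z = -791 (z = (-19*22 - 270) - 103 = (-418 - 270) - 103 = -688 - 103 = -791)
z*(-1202) + q(-28) = -791*(-1202) + 1 = 950782 + 1 = 950783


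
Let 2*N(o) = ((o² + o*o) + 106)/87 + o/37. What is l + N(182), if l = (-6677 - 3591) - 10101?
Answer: -21444115/1073 ≈ -19985.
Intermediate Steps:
l = -20369 (l = -10268 - 10101 = -20369)
N(o) = 53/87 + o/74 + o²/87 (N(o) = (((o² + o*o) + 106)/87 + o/37)/2 = (((o² + o²) + 106)*(1/87) + o*(1/37))/2 = ((2*o² + 106)*(1/87) + o/37)/2 = ((106 + 2*o²)*(1/87) + o/37)/2 = ((106/87 + 2*o²/87) + o/37)/2 = (106/87 + o/37 + 2*o²/87)/2 = 53/87 + o/74 + o²/87)
l + N(182) = -20369 + (53/87 + (1/74)*182 + (1/87)*182²) = -20369 + (53/87 + 91/37 + (1/87)*33124) = -20369 + (53/87 + 91/37 + 33124/87) = -20369 + 411822/1073 = -21444115/1073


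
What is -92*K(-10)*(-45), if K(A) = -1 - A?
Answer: 37260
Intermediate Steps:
-92*K(-10)*(-45) = -92*(-1 - 1*(-10))*(-45) = -92*(-1 + 10)*(-45) = -92*9*(-45) = -828*(-45) = 37260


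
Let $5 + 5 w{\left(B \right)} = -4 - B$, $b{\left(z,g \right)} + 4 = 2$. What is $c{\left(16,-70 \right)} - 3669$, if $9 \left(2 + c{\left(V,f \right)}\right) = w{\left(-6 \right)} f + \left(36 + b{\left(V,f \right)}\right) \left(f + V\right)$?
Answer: $- \frac{11611}{3} \approx -3870.3$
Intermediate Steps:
$b{\left(z,g \right)} = -2$ ($b{\left(z,g \right)} = -4 + 2 = -2$)
$w{\left(B \right)} = - \frac{9}{5} - \frac{B}{5}$ ($w{\left(B \right)} = -1 + \frac{-4 - B}{5} = -1 - \left(\frac{4}{5} + \frac{B}{5}\right) = - \frac{9}{5} - \frac{B}{5}$)
$c{\left(V,f \right)} = -2 + \frac{34 V}{9} + \frac{167 f}{45}$ ($c{\left(V,f \right)} = -2 + \frac{\left(- \frac{9}{5} - - \frac{6}{5}\right) f + \left(36 - 2\right) \left(f + V\right)}{9} = -2 + \frac{\left(- \frac{9}{5} + \frac{6}{5}\right) f + 34 \left(V + f\right)}{9} = -2 + \frac{- \frac{3 f}{5} + \left(34 V + 34 f\right)}{9} = -2 + \frac{34 V + \frac{167 f}{5}}{9} = -2 + \left(\frac{34 V}{9} + \frac{167 f}{45}\right) = -2 + \frac{34 V}{9} + \frac{167 f}{45}$)
$c{\left(16,-70 \right)} - 3669 = \left(-2 + \frac{34}{9} \cdot 16 + \frac{167}{45} \left(-70\right)\right) - 3669 = \left(-2 + \frac{544}{9} - \frac{2338}{9}\right) - 3669 = - \frac{604}{3} - 3669 = - \frac{11611}{3}$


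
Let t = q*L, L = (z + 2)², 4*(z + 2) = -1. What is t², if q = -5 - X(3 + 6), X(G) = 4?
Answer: 81/256 ≈ 0.31641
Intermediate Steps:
z = -9/4 (z = -2 + (¼)*(-1) = -2 - ¼ = -9/4 ≈ -2.2500)
q = -9 (q = -5 - 1*4 = -5 - 4 = -9)
L = 1/16 (L = (-9/4 + 2)² = (-¼)² = 1/16 ≈ 0.062500)
t = -9/16 (t = -9*1/16 = -9/16 ≈ -0.56250)
t² = (-9/16)² = 81/256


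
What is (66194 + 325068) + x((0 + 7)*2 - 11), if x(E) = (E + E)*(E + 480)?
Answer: 394160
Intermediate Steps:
x(E) = 2*E*(480 + E) (x(E) = (2*E)*(480 + E) = 2*E*(480 + E))
(66194 + 325068) + x((0 + 7)*2 - 11) = (66194 + 325068) + 2*((0 + 7)*2 - 11)*(480 + ((0 + 7)*2 - 11)) = 391262 + 2*(7*2 - 11)*(480 + (7*2 - 11)) = 391262 + 2*(14 - 11)*(480 + (14 - 11)) = 391262 + 2*3*(480 + 3) = 391262 + 2*3*483 = 391262 + 2898 = 394160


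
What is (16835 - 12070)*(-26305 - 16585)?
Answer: -204370850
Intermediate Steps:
(16835 - 12070)*(-26305 - 16585) = 4765*(-42890) = -204370850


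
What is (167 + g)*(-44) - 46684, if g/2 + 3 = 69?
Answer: -59840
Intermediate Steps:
g = 132 (g = -6 + 2*69 = -6 + 138 = 132)
(167 + g)*(-44) - 46684 = (167 + 132)*(-44) - 46684 = 299*(-44) - 46684 = -13156 - 46684 = -59840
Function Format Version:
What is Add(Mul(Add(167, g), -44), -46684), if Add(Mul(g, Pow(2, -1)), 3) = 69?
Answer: -59840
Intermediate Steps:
g = 132 (g = Add(-6, Mul(2, 69)) = Add(-6, 138) = 132)
Add(Mul(Add(167, g), -44), -46684) = Add(Mul(Add(167, 132), -44), -46684) = Add(Mul(299, -44), -46684) = Add(-13156, -46684) = -59840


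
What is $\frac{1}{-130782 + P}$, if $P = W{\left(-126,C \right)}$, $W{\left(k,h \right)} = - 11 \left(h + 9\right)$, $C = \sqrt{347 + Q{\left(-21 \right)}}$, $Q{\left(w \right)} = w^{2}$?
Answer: $- \frac{130881}{17129740813} + \frac{22 \sqrt{197}}{17129740813} \approx -7.6225 \cdot 10^{-6}$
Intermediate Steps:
$C = 2 \sqrt{197}$ ($C = \sqrt{347 + \left(-21\right)^{2}} = \sqrt{347 + 441} = \sqrt{788} = 2 \sqrt{197} \approx 28.071$)
$W{\left(k,h \right)} = -99 - 11 h$ ($W{\left(k,h \right)} = - 11 \left(9 + h\right) = -99 - 11 h$)
$P = -99 - 22 \sqrt{197}$ ($P = -99 - 11 \cdot 2 \sqrt{197} = -99 - 22 \sqrt{197} \approx -407.78$)
$\frac{1}{-130782 + P} = \frac{1}{-130782 - \left(99 + 22 \sqrt{197}\right)} = \frac{1}{-130881 - 22 \sqrt{197}}$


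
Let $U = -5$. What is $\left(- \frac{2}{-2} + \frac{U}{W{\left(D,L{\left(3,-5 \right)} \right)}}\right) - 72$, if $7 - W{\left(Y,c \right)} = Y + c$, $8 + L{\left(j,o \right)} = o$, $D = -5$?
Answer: $- \frac{356}{5} \approx -71.2$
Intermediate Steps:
$L{\left(j,o \right)} = -8 + o$
$W{\left(Y,c \right)} = 7 - Y - c$ ($W{\left(Y,c \right)} = 7 - \left(Y + c\right) = 7 - Y - c$)
$\left(- \frac{2}{-2} + \frac{U}{W{\left(D,L{\left(3,-5 \right)} \right)}}\right) - 72 = \left(- \frac{2}{-2} - \frac{5}{7 - -5 - \left(-8 - 5\right)}\right) - 72 = \left(\left(-2\right) \left(- \frac{1}{2}\right) - \frac{5}{7 + 5 - -13}\right) - 72 = \left(1 - \frac{5}{7 + 5 + 13}\right) - 72 = \left(1 - \frac{5}{25}\right) - 72 = \left(1 - \frac{1}{5}\right) - 72 = \frac{4}{5} - 72 = - \frac{356}{5}$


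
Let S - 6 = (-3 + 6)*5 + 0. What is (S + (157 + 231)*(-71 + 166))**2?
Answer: 1360208161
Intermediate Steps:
S = 21 (S = 6 + ((-3 + 6)*5 + 0) = 6 + (3*5 + 0) = 6 + (15 + 0) = 6 + 15 = 21)
(S + (157 + 231)*(-71 + 166))**2 = (21 + (157 + 231)*(-71 + 166))**2 = (21 + 388*95)**2 = (21 + 36860)**2 = 36881**2 = 1360208161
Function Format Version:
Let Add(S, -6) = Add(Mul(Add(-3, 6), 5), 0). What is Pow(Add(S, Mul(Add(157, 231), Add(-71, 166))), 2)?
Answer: 1360208161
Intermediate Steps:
S = 21 (S = Add(6, Add(Mul(Add(-3, 6), 5), 0)) = Add(6, Add(Mul(3, 5), 0)) = Add(6, Add(15, 0)) = Add(6, 15) = 21)
Pow(Add(S, Mul(Add(157, 231), Add(-71, 166))), 2) = Pow(Add(21, Mul(Add(157, 231), Add(-71, 166))), 2) = Pow(Add(21, Mul(388, 95)), 2) = Pow(Add(21, 36860), 2) = Pow(36881, 2) = 1360208161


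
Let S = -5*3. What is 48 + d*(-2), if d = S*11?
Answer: 378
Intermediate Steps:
S = -15
d = -165 (d = -15*11 = -165)
48 + d*(-2) = 48 - 165*(-2) = 48 + 330 = 378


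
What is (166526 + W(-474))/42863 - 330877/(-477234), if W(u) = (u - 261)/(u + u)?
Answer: 14797429950895/3231997588836 ≈ 4.5784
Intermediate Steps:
W(u) = (-261 + u)/(2*u) (W(u) = (-261 + u)/((2*u)) = (-261 + u)*(1/(2*u)) = (-261 + u)/(2*u))
(166526 + W(-474))/42863 - 330877/(-477234) = (166526 + (½)*(-261 - 474)/(-474))/42863 - 330877/(-477234) = (166526 + (½)*(-1/474)*(-735))*(1/42863) - 330877*(-1/477234) = (166526 + 245/316)*(1/42863) + 330877/477234 = (52622461/316)*(1/42863) + 330877/477234 = 52622461/13544708 + 330877/477234 = 14797429950895/3231997588836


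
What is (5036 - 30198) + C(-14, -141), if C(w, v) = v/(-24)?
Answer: -201249/8 ≈ -25156.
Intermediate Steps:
C(w, v) = -v/24 (C(w, v) = v*(-1/24) = -v/24)
(5036 - 30198) + C(-14, -141) = (5036 - 30198) - 1/24*(-141) = -25162 + 47/8 = -201249/8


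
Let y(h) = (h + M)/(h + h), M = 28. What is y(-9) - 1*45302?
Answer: -815455/18 ≈ -45303.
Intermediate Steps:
y(h) = (28 + h)/(2*h) (y(h) = (h + 28)/(h + h) = (28 + h)/((2*h)) = (28 + h)*(1/(2*h)) = (28 + h)/(2*h))
y(-9) - 1*45302 = (½)*(28 - 9)/(-9) - 1*45302 = (½)*(-⅑)*19 - 45302 = -19/18 - 45302 = -815455/18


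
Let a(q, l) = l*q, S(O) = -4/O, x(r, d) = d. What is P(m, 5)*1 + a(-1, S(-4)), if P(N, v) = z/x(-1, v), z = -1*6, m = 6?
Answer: -11/5 ≈ -2.2000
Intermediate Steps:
z = -6
P(N, v) = -6/v
P(m, 5)*1 + a(-1, S(-4)) = -6/5*1 - 4/(-4)*(-1) = -6*⅕*1 - 4*(-¼)*(-1) = -6/5*1 + 1*(-1) = -6/5 - 1 = -11/5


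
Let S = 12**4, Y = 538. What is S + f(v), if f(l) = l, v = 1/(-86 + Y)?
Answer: 9372673/452 ≈ 20736.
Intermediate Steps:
v = 1/452 (v = 1/(-86 + 538) = 1/452 ≈ 0.0022124)
S = 20736
S + f(v) = 20736 + 1/452 = 9372673/452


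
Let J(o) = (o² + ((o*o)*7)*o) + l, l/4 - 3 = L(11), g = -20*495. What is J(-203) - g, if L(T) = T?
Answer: -58506824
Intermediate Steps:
g = -9900
l = 56 (l = 12 + 4*11 = 12 + 44 = 56)
J(o) = 56 + o² + 7*o³ (J(o) = (o² + ((o*o)*7)*o) + 56 = (o² + (o²*7)*o) + 56 = (o² + (7*o²)*o) + 56 = (o² + 7*o³) + 56 = 56 + o² + 7*o³)
J(-203) - g = (56 + (-203)² + 7*(-203)³) - 1*(-9900) = (56 + 41209 + 7*(-8365427)) + 9900 = (56 + 41209 - 58557989) + 9900 = -58516724 + 9900 = -58506824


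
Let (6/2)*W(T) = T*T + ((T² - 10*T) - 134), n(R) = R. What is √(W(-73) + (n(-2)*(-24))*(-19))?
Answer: √25554/3 ≈ 53.285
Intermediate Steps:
W(T) = -134/3 - 10*T/3 + 2*T²/3 (W(T) = (T*T + ((T² - 10*T) - 134))/3 = (T² + (-134 + T² - 10*T))/3 = (-134 - 10*T + 2*T²)/3 = -134/3 - 10*T/3 + 2*T²/3)
√(W(-73) + (n(-2)*(-24))*(-19)) = √((-134/3 - 10/3*(-73) + (⅔)*(-73)²) - 2*(-24)*(-19)) = √((-134/3 + 730/3 + (⅔)*5329) + 48*(-19)) = √((-134/3 + 730/3 + 10658/3) - 912) = √(11254/3 - 912) = √(8518/3) = √25554/3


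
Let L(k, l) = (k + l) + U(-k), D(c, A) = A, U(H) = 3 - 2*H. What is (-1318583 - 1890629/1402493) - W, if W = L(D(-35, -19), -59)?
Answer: -1849146836339/1402493 ≈ -1.3185e+6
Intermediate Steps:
L(k, l) = 3 + l + 3*k (L(k, l) = (k + l) + (3 - (-2)*k) = (k + l) + (3 + 2*k) = 3 + l + 3*k)
W = -113 (W = 3 - 59 + 3*(-19) = 3 - 59 - 57 = -113)
(-1318583 - 1890629/1402493) - W = (-1318583 - 1890629/1402493) - 1*(-113) = (-1318583 - 1890629*1/1402493) + 113 = (-1318583 - 1890629/1402493) + 113 = -1849305318048/1402493 + 113 = -1849146836339/1402493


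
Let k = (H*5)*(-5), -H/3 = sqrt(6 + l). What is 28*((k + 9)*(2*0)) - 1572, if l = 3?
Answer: -1572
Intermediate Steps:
H = -9 (H = -3*sqrt(6 + 3) = -3*sqrt(9) = -3*3 = -9)
k = 225 (k = -9*5*(-5) = -45*(-5) = 225)
28*((k + 9)*(2*0)) - 1572 = 28*((225 + 9)*(2*0)) - 1572 = 28*(234*0) - 1572 = 28*0 - 1572 = 0 - 1572 = -1572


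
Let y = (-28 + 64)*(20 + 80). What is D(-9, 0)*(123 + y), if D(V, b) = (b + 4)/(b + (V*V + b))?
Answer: 4964/27 ≈ 183.85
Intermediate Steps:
y = 3600 (y = 36*100 = 3600)
D(V, b) = (4 + b)/(V² + 2*b) (D(V, b) = (4 + b)/(b + (V² + b)) = (4 + b)/(b + (b + V²)) = (4 + b)/(V² + 2*b))
D(-9, 0)*(123 + y) = ((4 + 0)/((-9)² + 2*0))*(123 + 3600) = (4/(81 + 0))*3723 = (4/81)*3723 = 4964/27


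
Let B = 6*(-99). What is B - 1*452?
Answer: -1046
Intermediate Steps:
B = -594
B - 1*452 = -594 - 1*452 = -594 - 452 = -1046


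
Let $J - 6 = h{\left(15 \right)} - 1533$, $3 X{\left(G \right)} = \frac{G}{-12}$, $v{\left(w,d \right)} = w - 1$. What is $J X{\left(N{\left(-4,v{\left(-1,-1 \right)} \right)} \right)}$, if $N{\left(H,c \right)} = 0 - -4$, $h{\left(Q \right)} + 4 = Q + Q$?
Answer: $\frac{1501}{9} \approx 166.78$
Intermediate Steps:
$h{\left(Q \right)} = -4 + 2 Q$ ($h{\left(Q \right)} = -4 + \left(Q + Q\right) = -4 + 2 Q$)
$v{\left(w,d \right)} = -1 + w$
$N{\left(H,c \right)} = 4$ ($N{\left(H,c \right)} = 0 + 4 = 4$)
$X{\left(G \right)} = - \frac{G}{36}$ ($X{\left(G \right)} = \frac{G \frac{1}{-12}}{3} = \frac{G \left(- \frac{1}{12}\right)}{3} = \frac{\left(- \frac{1}{12}\right) G}{3} = - \frac{G}{36}$)
$J = -1501$ ($J = 6 + \left(\left(-4 + 2 \cdot 15\right) - 1533\right) = 6 + \left(\left(-4 + 30\right) - 1533\right) = 6 + \left(26 - 1533\right) = 6 - 1507 = -1501$)
$J X{\left(N{\left(-4,v{\left(-1,-1 \right)} \right)} \right)} = - 1501 \left(\left(- \frac{1}{36}\right) 4\right) = \left(-1501\right) \left(- \frac{1}{9}\right) = \frac{1501}{9}$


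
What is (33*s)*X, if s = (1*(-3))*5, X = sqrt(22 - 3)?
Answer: -495*sqrt(19) ≈ -2157.7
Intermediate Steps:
X = sqrt(19) ≈ 4.3589
s = -15 (s = -3*5 = -15)
(33*s)*X = (33*(-15))*sqrt(19) = -495*sqrt(19)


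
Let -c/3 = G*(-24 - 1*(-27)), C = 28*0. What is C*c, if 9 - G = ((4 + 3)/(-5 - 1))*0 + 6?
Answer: 0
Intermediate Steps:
G = 3 (G = 9 - (((4 + 3)/(-5 - 1))*0 + 6) = 9 - ((7/(-6))*0 + 6) = 9 - ((7*(-⅙))*0 + 6) = 9 - (-7/6*0 + 6) = 9 - (0 + 6) = 9 - 1*6 = 9 - 6 = 3)
C = 0
c = -27 (c = -9*(-24 - 1*(-27)) = -9*(-24 + 27) = -9*3 = -3*9 = -27)
C*c = 0*(-27) = 0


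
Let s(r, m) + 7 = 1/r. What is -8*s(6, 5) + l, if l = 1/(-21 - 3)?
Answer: 437/8 ≈ 54.625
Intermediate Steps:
l = -1/24 (l = 1/(-24) = -1/24 ≈ -0.041667)
s(r, m) = -7 + 1/r
-8*s(6, 5) + l = -8*(-7 + 1/6) - 1/24 = -8*(-7 + ⅙) - 1/24 = -8*(-41/6) - 1/24 = 164/3 - 1/24 = 437/8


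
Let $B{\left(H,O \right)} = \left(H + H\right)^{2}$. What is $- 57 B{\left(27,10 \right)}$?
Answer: $-166212$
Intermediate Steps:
$B{\left(H,O \right)} = 4 H^{2}$ ($B{\left(H,O \right)} = \left(2 H\right)^{2} = 4 H^{2}$)
$- 57 B{\left(27,10 \right)} = - 57 \cdot 4 \cdot 27^{2} = - 57 \cdot 4 \cdot 729 = \left(-57\right) 2916 = -166212$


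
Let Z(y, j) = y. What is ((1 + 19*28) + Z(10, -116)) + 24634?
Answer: 25177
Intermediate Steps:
((1 + 19*28) + Z(10, -116)) + 24634 = ((1 + 19*28) + 10) + 24634 = ((1 + 532) + 10) + 24634 = (533 + 10) + 24634 = 543 + 24634 = 25177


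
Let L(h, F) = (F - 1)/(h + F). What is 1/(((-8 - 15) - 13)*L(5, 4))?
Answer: -1/12 ≈ -0.083333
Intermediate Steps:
L(h, F) = (-1 + F)/(F + h)
1/(((-8 - 15) - 13)*L(5, 4)) = 1/(((-8 - 15) - 13)*((-1 + 4)/(4 + 5))) = 1/((-23 - 13)*(3/9)) = 1/(-4*3) = 1/(-36*1/3) = 1/(-12) = -1/12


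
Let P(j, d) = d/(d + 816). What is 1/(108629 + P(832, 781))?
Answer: 1597/173481294 ≈ 9.2056e-6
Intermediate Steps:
P(j, d) = d/(816 + d)
1/(108629 + P(832, 781)) = 1/(108629 + 781/(816 + 781)) = 1/(108629 + 781/1597) = 1/(173481294/1597) = 1597/173481294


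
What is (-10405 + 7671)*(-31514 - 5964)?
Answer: 102464852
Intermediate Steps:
(-10405 + 7671)*(-31514 - 5964) = -2734*(-37478) = 102464852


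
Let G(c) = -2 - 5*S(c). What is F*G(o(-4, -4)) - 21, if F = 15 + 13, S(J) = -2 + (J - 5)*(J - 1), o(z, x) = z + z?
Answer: -16177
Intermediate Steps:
o(z, x) = 2*z
S(J) = -2 + (-1 + J)*(-5 + J) (S(J) = -2 + (-5 + J)*(-1 + J) = -2 + (-1 + J)*(-5 + J))
F = 28
G(c) = -17 - 5*c**2 + 30*c (G(c) = -2 - 5*(3 + c**2 - 6*c) = -2 + (-15 - 5*c**2 + 30*c) = -17 - 5*c**2 + 30*c)
F*G(o(-4, -4)) - 21 = 28*(-17 - 5*(2*(-4))**2 + 30*(2*(-4))) - 21 = 28*(-17 - 5*(-8)**2 + 30*(-8)) - 21 = 28*(-17 - 5*64 - 240) - 21 = 28*(-17 - 320 - 240) - 21 = 28*(-577) - 21 = -16156 - 21 = -16177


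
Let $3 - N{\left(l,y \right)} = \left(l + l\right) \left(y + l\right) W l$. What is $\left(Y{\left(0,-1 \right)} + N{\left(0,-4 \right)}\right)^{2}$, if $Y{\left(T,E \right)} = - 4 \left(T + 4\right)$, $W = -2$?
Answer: $169$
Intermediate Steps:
$Y{\left(T,E \right)} = -16 - 4 T$ ($Y{\left(T,E \right)} = - 4 \left(4 + T\right) = -16 - 4 T$)
$N{\left(l,y \right)} = 3 + 4 l^{2} \left(l + y\right)$ ($N{\left(l,y \right)} = 3 - \left(l + l\right) \left(y + l\right) \left(-2\right) l = 3 - 2 l \left(l + y\right) \left(-2\right) l = 3 - - 4 l \left(l + y\right) l = 3 - - 4 l^{2} \left(l + y\right) = 3 + 4 l^{2} \left(l + y\right)$)
$\left(Y{\left(0,-1 \right)} + N{\left(0,-4 \right)}\right)^{2} = \left(\left(-16 - 0\right) + \left(3 + 4 \cdot 0^{3} + 4 \left(-4\right) 0^{2}\right)\right)^{2} = \left(\left(-16 + 0\right) + \left(3 + 4 \cdot 0 + 4 \left(-4\right) 0\right)\right)^{2} = \left(-16 + \left(3 + 0 + 0\right)\right)^{2} = \left(-16 + 3\right)^{2} = \left(-13\right)^{2} = 169$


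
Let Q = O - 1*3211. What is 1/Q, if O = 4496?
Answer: 1/1285 ≈ 0.00077821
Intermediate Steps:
Q = 1285 (Q = 4496 - 1*3211 = 4496 - 3211 = 1285)
1/Q = 1/1285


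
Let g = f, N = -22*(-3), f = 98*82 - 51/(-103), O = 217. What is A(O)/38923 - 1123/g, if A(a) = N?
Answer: -4447552393/32218863557 ≈ -0.13804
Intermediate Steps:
f = 827759/103 (f = 8036 - 51*(-1/103) = 8036 + 51/103 = 827759/103 ≈ 8036.5)
N = 66
g = 827759/103 ≈ 8036.5
A(a) = 66
A(O)/38923 - 1123/g = 66/38923 - 1123/827759/103 = 66*(1/38923) - 1123*103/827759 = 66/38923 - 115669/827759 = -4447552393/32218863557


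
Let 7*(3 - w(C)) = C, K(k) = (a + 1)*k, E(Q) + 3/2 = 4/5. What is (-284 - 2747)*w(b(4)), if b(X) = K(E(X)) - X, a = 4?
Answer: -24681/2 ≈ -12341.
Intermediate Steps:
E(Q) = -7/10 (E(Q) = -3/2 + 4/5 = -3/2 + 4*(⅕) = -3/2 + ⅘ = -7/10)
K(k) = 5*k (K(k) = (4 + 1)*k = 5*k)
b(X) = -7/2 - X (b(X) = 5*(-7/10) - X = -7/2 - X)
w(C) = 3 - C/7
(-284 - 2747)*w(b(4)) = (-284 - 2747)*(3 - (-7/2 - 1*4)/7) = -3031*(3 - (-7/2 - 4)/7) = -3031*(3 - ⅐*(-15/2)) = -3031*(3 + 15/14) = -3031*57/14 = -24681/2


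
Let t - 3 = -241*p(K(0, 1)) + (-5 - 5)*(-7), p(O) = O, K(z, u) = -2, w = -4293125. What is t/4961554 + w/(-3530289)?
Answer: 21302530826645/17515719509106 ≈ 1.2162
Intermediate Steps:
t = 555 (t = 3 + (-241*(-2) + (-5 - 5)*(-7)) = 3 + (482 - 10*(-7)) = 3 + (482 + 70) = 3 + 552 = 555)
t/4961554 + w/(-3530289) = 555/4961554 - 4293125/(-3530289) = 555*(1/4961554) - 4293125*(-1/3530289) = 555/4961554 + 4293125/3530289 = 21302530826645/17515719509106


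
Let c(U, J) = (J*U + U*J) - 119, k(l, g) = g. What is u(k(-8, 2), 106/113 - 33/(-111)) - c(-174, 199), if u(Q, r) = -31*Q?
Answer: 69309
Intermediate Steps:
c(U, J) = -119 + 2*J*U (c(U, J) = (J*U + J*U) - 119 = 2*J*U - 119 = -119 + 2*J*U)
u(k(-8, 2), 106/113 - 33/(-111)) - c(-174, 199) = -31*2 - (-119 + 2*199*(-174)) = -62 - (-119 - 69252) = -62 - 1*(-69371) = -62 + 69371 = 69309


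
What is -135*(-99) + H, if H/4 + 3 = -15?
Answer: 13293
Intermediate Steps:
H = -72 (H = -12 + 4*(-15) = -12 - 60 = -72)
-135*(-99) + H = -135*(-99) - 72 = 13365 - 72 = 13293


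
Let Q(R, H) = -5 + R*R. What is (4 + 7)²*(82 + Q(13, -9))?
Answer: 29766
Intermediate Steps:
Q(R, H) = -5 + R²
(4 + 7)²*(82 + Q(13, -9)) = (4 + 7)²*(82 + (-5 + 13²)) = 11²*(82 + (-5 + 169)) = 121*(82 + 164) = 121*246 = 29766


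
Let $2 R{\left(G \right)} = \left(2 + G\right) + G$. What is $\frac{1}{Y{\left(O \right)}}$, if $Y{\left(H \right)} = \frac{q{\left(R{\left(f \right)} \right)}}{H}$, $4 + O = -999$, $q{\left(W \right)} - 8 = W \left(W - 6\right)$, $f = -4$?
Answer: $- \frac{1003}{35} \approx -28.657$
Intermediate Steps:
$R{\left(G \right)} = 1 + G$ ($R{\left(G \right)} = \frac{\left(2 + G\right) + G}{2} = \frac{2 + 2 G}{2} = 1 + G$)
$q{\left(W \right)} = 8 + W \left(-6 + W\right)$ ($q{\left(W \right)} = 8 + W \left(W - 6\right) = 8 + W \left(-6 + W\right)$)
$O = -1003$ ($O = -4 - 999 = -1003$)
$Y{\left(H \right)} = \frac{35}{H}$ ($Y{\left(H \right)} = \frac{8 + \left(1 - 4\right)^{2} - 6 \left(1 - 4\right)}{H} = \frac{8 + \left(-3\right)^{2} - -18}{H} = \frac{8 + 9 + 18}{H} = \frac{35}{H}$)
$\frac{1}{Y{\left(O \right)}} = \frac{1}{35 \frac{1}{-1003}} = \frac{1}{35 \left(- \frac{1}{1003}\right)} = \frac{1}{- \frac{35}{1003}} = - \frac{1003}{35}$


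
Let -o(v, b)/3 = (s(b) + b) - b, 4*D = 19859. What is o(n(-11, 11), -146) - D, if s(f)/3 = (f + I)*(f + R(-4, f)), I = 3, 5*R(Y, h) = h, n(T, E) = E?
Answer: -4608943/20 ≈ -2.3045e+5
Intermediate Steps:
D = 19859/4 (D = (¼)*19859 = 19859/4 ≈ 4964.8)
R(Y, h) = h/5
s(f) = 18*f*(3 + f)/5 (s(f) = 3*((f + 3)*(f + f/5)) = 3*((3 + f)*(6*f/5)) = 3*(6*f*(3 + f)/5) = 18*f*(3 + f)/5)
o(v, b) = -54*b*(3 + b)/5 (o(v, b) = -3*((18*b*(3 + b)/5 + b) - b) = -3*((b + 18*b*(3 + b)/5) - b) = -54*b*(3 + b)/5)
o(n(-11, 11), -146) - D = (54/5)*(-146)*(-3 - 1*(-146)) - 1*19859/4 = (54/5)*(-146)*(-3 + 146) - 19859/4 = (54/5)*(-146)*143 - 19859/4 = -1127412/5 - 19859/4 = -4608943/20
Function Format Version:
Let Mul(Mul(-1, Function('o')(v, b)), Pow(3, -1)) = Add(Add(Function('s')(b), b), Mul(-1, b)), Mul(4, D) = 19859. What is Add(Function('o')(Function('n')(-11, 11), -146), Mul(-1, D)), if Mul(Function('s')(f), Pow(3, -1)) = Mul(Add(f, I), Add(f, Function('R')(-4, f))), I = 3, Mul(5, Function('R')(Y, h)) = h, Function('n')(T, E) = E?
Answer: Rational(-4608943, 20) ≈ -2.3045e+5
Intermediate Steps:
D = Rational(19859, 4) (D = Mul(Rational(1, 4), 19859) = Rational(19859, 4) ≈ 4964.8)
Function('R')(Y, h) = Mul(Rational(1, 5), h)
Function('s')(f) = Mul(Rational(18, 5), f, Add(3, f)) (Function('s')(f) = Mul(3, Mul(Add(f, 3), Add(f, Mul(Rational(1, 5), f)))) = Mul(3, Mul(Add(3, f), Mul(Rational(6, 5), f))) = Mul(3, Mul(Rational(6, 5), f, Add(3, f))) = Mul(Rational(18, 5), f, Add(3, f)))
Function('o')(v, b) = Mul(Rational(-54, 5), b, Add(3, b)) (Function('o')(v, b) = Mul(-3, Add(Add(Mul(Rational(18, 5), b, Add(3, b)), b), Mul(-1, b))) = Mul(-3, Add(Add(b, Mul(Rational(18, 5), b, Add(3, b))), Mul(-1, b))) = Mul(-3, Mul(Rational(18, 5), b, Add(3, b))) = Mul(Rational(-54, 5), b, Add(3, b)))
Add(Function('o')(Function('n')(-11, 11), -146), Mul(-1, D)) = Add(Mul(Rational(54, 5), -146, Add(-3, Mul(-1, -146))), Mul(-1, Rational(19859, 4))) = Add(Mul(Rational(54, 5), -146, Add(-3, 146)), Rational(-19859, 4)) = Add(Mul(Rational(54, 5), -146, 143), Rational(-19859, 4)) = Add(Rational(-1127412, 5), Rational(-19859, 4)) = Rational(-4608943, 20)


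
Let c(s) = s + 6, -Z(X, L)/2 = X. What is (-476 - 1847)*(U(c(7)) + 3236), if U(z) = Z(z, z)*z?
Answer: -6732054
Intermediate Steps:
Z(X, L) = -2*X
c(s) = 6 + s
U(z) = -2*z**2 (U(z) = (-2*z)*z = -2*z**2)
(-476 - 1847)*(U(c(7)) + 3236) = (-476 - 1847)*(-2*(6 + 7)**2 + 3236) = -2323*(-2*13**2 + 3236) = -2323*(-2*169 + 3236) = -2323*(-338 + 3236) = -2323*2898 = -6732054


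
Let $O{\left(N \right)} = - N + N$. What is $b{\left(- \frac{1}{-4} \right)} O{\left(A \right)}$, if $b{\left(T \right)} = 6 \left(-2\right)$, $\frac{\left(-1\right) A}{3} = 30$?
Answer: $0$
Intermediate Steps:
$A = -90$ ($A = \left(-3\right) 30 = -90$)
$b{\left(T \right)} = -12$
$O{\left(N \right)} = 0$
$b{\left(- \frac{1}{-4} \right)} O{\left(A \right)} = \left(-12\right) 0 = 0$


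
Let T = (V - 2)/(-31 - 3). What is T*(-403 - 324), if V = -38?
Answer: -14540/17 ≈ -855.29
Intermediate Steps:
T = 20/17 (T = (-38 - 2)/(-31 - 3) = -40/(-34) = -40*(-1/34) = 20/17 ≈ 1.1765)
T*(-403 - 324) = 20*(-403 - 324)/17 = (20/17)*(-727) = -14540/17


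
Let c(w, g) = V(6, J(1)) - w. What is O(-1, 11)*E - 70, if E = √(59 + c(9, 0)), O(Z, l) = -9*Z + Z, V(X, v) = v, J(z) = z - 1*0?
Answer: -70 + 8*√51 ≈ -12.869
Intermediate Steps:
J(z) = z (J(z) = z + 0 = z)
O(Z, l) = -8*Z
c(w, g) = 1 - w
E = √51 (E = √(59 + (1 - 1*9)) = √(59 + (1 - 9)) = √(59 - 8) = √51 ≈ 7.1414)
O(-1, 11)*E - 70 = (-8*(-1))*√51 - 70 = 8*√51 - 70 = -70 + 8*√51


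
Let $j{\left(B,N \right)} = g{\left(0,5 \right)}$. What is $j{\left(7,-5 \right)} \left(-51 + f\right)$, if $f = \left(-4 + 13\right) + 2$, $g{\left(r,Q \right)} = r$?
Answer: $0$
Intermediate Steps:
$j{\left(B,N \right)} = 0$
$f = 11$ ($f = 9 + 2 = 11$)
$j{\left(7,-5 \right)} \left(-51 + f\right) = 0 \left(-51 + 11\right) = 0 \left(-40\right) = 0$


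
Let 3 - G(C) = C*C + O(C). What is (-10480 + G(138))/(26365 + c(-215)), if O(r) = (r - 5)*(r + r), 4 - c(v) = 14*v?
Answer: -66229/29379 ≈ -2.2543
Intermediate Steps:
c(v) = 4 - 14*v
O(r) = 2*r*(-5 + r) (O(r) = (-5 + r)*(2*r) = 2*r*(-5 + r))
G(C) = 3 - C² - 2*C*(-5 + C) (G(C) = 3 - (C*C + 2*C*(-5 + C)) = 3 - (C² + 2*C*(-5 + C)) = 3 + (-C² - 2*C*(-5 + C)) = 3 - C² - 2*C*(-5 + C))
(-10480 + G(138))/(26365 + c(-215)) = (-10480 + (3 - 3*138² + 10*138))/(26365 + (4 - 14*(-215))) = (-10480 + (3 - 3*19044 + 1380))/(26365 + (4 + 3010)) = (-10480 + (3 - 57132 + 1380))/(26365 + 3014) = (-10480 - 55749)/29379 = -66229*1/29379 = -66229/29379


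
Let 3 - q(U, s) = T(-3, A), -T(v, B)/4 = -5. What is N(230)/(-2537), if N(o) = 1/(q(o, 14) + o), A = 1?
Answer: -1/540381 ≈ -1.8505e-6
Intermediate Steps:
T(v, B) = 20 (T(v, B) = -4*(-5) = 20)
q(U, s) = -17 (q(U, s) = 3 - 1*20 = 3 - 20 = -17)
N(o) = 1/(-17 + o)
N(230)/(-2537) = 1/((-17 + 230)*(-2537)) = -1/2537/213 = (1/213)*(-1/2537) = -1/540381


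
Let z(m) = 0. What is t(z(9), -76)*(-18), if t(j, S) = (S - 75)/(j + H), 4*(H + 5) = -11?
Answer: -10872/31 ≈ -350.71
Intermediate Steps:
H = -31/4 (H = -5 + (1/4)*(-11) = -5 - 11/4 = -31/4 ≈ -7.7500)
t(j, S) = (-75 + S)/(-31/4 + j) (t(j, S) = (S - 75)/(j - 31/4) = (-75 + S)/(-31/4 + j))
t(z(9), -76)*(-18) = (4*(-75 - 76)/(-31 + 4*0))*(-18) = (4*(-151)/(-31 + 0))*(-18) = (4*(-151)/(-31))*(-18) = (4*(-1/31)*(-151))*(-18) = (604/31)*(-18) = -10872/31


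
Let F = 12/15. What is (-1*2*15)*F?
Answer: -24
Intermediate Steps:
F = ⅘ (F = 12*(1/15) = ⅘ ≈ 0.80000)
(-1*2*15)*F = (-1*2*15)*(⅘) = -2*15*(⅘) = -30*⅘ = -24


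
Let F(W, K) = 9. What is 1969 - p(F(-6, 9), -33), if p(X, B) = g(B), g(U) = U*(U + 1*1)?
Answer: 913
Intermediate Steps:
g(U) = U*(1 + U) (g(U) = U*(U + 1) = U*(1 + U))
p(X, B) = B*(1 + B)
1969 - p(F(-6, 9), -33) = 1969 - (-33)*(1 - 33) = 1969 - (-33)*(-32) = 1969 - 1*1056 = 1969 - 1056 = 913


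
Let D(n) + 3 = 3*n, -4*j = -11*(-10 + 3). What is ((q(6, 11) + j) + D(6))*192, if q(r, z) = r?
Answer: 336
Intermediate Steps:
j = -77/4 (j = -(-11)*(-10 + 3)/4 = -(-11)*(-7)/4 = -¼*77 = -77/4 ≈ -19.250)
D(n) = -3 + 3*n
((q(6, 11) + j) + D(6))*192 = ((6 - 77/4) + (-3 + 3*6))*192 = (-53/4 + (-3 + 18))*192 = (-53/4 + 15)*192 = (7/4)*192 = 336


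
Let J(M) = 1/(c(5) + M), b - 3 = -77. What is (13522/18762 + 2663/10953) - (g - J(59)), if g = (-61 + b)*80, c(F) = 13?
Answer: 328830064095/30444472 ≈ 10801.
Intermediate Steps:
b = -74 (b = 3 - 77 = -74)
g = -10800 (g = (-61 - 74)*80 = -135*80 = -10800)
J(M) = 1/(13 + M)
(13522/18762 + 2663/10953) - (g - J(59)) = (13522/18762 + 2663/10953) - (-10800 - 1/(13 + 59)) = (13522*(1/18762) + 2663*(1/10953)) - (-10800 - 1/72) = (6761/9381 + 2663/10953) - (-10800 - 1*1/72) = 33011612/34250031 - (-10800 - 1/72) = 33011612/34250031 - 1*(-777601/72) = 33011612/34250031 + 777601/72 = 328830064095/30444472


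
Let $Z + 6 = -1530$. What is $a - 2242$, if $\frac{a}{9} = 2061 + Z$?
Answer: $2483$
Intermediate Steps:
$Z = -1536$ ($Z = -6 - 1530 = -1536$)
$a = 4725$ ($a = 9 \left(2061 - 1536\right) = 9 \cdot 525 = 4725$)
$a - 2242 = 4725 - 2242 = 2483$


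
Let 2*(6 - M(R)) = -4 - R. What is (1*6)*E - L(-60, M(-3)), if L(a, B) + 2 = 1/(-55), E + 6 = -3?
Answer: -2859/55 ≈ -51.982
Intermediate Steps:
E = -9 (E = -6 - 3 = -9)
M(R) = 8 + R/2 (M(R) = 6 - (-4 - R)/2 = 6 + (2 + R/2) = 8 + R/2)
L(a, B) = -111/55 (L(a, B) = -2 + 1/(-55) = -2 - 1/55 = -111/55)
(1*6)*E - L(-60, M(-3)) = (1*6)*(-9) - 1*(-111/55) = 6*(-9) + 111/55 = -54 + 111/55 = -2859/55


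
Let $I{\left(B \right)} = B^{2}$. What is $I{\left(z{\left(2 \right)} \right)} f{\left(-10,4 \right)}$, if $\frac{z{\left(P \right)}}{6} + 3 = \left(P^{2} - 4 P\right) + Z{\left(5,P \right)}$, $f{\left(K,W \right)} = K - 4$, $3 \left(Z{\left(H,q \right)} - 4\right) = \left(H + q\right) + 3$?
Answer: $-56$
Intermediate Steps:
$Z{\left(H,q \right)} = 5 + \frac{H}{3} + \frac{q}{3}$ ($Z{\left(H,q \right)} = 4 + \frac{\left(H + q\right) + 3}{3} = 4 + \frac{3 + H + q}{3} = 4 + \left(1 + \frac{H}{3} + \frac{q}{3}\right) = 5 + \frac{H}{3} + \frac{q}{3}$)
$f{\left(K,W \right)} = -4 + K$ ($f{\left(K,W \right)} = K - 4 = -4 + K$)
$z{\left(P \right)} = 22 - 22 P + 6 P^{2}$ ($z{\left(P \right)} = -18 + 6 \left(\left(P^{2} - 4 P\right) + \left(5 + \frac{1}{3} \cdot 5 + \frac{P}{3}\right)\right) = -18 + 6 \left(\left(P^{2} - 4 P\right) + \left(5 + \frac{5}{3} + \frac{P}{3}\right)\right) = -18 + 6 \left(\left(P^{2} - 4 P\right) + \left(\frac{20}{3} + \frac{P}{3}\right)\right) = -18 + 6 \left(\frac{20}{3} + P^{2} - \frac{11 P}{3}\right) = -18 + \left(40 - 22 P + 6 P^{2}\right) = 22 - 22 P + 6 P^{2}$)
$I{\left(z{\left(2 \right)} \right)} f{\left(-10,4 \right)} = \left(22 - 44 + 6 \cdot 2^{2}\right)^{2} \left(-4 - 10\right) = \left(22 - 44 + 6 \cdot 4\right)^{2} \left(-14\right) = \left(22 - 44 + 24\right)^{2} \left(-14\right) = 2^{2} \left(-14\right) = 4 \left(-14\right) = -56$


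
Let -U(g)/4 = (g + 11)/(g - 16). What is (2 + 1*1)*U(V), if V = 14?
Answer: 150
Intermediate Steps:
U(g) = -4*(11 + g)/(-16 + g) (U(g) = -4*(g + 11)/(g - 16) = -4*(11 + g)/(-16 + g))
(2 + 1*1)*U(V) = (2 + 1*1)*(4*(-11 - 1*14)/(-16 + 14)) = (2 + 1)*(4*(-11 - 14)/(-2)) = 3*(4*(-1/2)*(-25)) = 3*50 = 150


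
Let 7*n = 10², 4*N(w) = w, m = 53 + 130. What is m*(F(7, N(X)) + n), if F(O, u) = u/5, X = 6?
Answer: 186843/70 ≈ 2669.2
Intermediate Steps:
m = 183
N(w) = w/4
n = 100/7 (n = (⅐)*10² = (⅐)*100 = 100/7 ≈ 14.286)
F(O, u) = u/5 (F(O, u) = u*(⅕) = u/5)
m*(F(7, N(X)) + n) = 183*(((¼)*6)/5 + 100/7) = 183*((⅕)*(3/2) + 100/7) = 183*(3/10 + 100/7) = 183*(1021/70) = 186843/70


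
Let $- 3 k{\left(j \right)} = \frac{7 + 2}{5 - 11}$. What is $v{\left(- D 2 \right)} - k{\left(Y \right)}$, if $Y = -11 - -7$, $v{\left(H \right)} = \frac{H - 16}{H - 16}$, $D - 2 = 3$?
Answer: $\frac{1}{2} \approx 0.5$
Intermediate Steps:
$D = 5$ ($D = 2 + 3 = 5$)
$v{\left(H \right)} = 1$ ($v{\left(H \right)} = \frac{-16 + H}{-16 + H} = 1$)
$Y = -4$ ($Y = -11 + 7 = -4$)
$k{\left(j \right)} = \frac{1}{2}$ ($k{\left(j \right)} = - \frac{\left(7 + 2\right) \frac{1}{5 - 11}}{3} = - \frac{9 \frac{1}{-6}}{3} = - \frac{9 \left(- \frac{1}{6}\right)}{3} = \left(- \frac{1}{3}\right) \left(- \frac{3}{2}\right) = \frac{1}{2}$)
$v{\left(- D 2 \right)} - k{\left(Y \right)} = 1 - \frac{1}{2} = \frac{1}{2}$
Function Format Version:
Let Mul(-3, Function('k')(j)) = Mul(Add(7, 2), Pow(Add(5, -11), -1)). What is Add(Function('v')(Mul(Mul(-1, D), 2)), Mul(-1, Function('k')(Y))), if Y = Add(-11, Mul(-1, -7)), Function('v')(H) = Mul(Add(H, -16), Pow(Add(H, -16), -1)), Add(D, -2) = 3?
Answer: Rational(1, 2) ≈ 0.50000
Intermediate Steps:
D = 5 (D = Add(2, 3) = 5)
Function('v')(H) = 1 (Function('v')(H) = Mul(Add(-16, H), Pow(Add(-16, H), -1)) = 1)
Y = -4 (Y = Add(-11, 7) = -4)
Function('k')(j) = Rational(1, 2) (Function('k')(j) = Mul(Rational(-1, 3), Mul(Add(7, 2), Pow(Add(5, -11), -1))) = Mul(Rational(-1, 3), Mul(9, Pow(-6, -1))) = Mul(Rational(-1, 3), Mul(9, Rational(-1, 6))) = Mul(Rational(-1, 3), Rational(-3, 2)) = Rational(1, 2))
Add(Function('v')(Mul(Mul(-1, D), 2)), Mul(-1, Function('k')(Y))) = Add(1, Mul(-1, Rational(1, 2))) = Add(1, Rational(-1, 2)) = Rational(1, 2)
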